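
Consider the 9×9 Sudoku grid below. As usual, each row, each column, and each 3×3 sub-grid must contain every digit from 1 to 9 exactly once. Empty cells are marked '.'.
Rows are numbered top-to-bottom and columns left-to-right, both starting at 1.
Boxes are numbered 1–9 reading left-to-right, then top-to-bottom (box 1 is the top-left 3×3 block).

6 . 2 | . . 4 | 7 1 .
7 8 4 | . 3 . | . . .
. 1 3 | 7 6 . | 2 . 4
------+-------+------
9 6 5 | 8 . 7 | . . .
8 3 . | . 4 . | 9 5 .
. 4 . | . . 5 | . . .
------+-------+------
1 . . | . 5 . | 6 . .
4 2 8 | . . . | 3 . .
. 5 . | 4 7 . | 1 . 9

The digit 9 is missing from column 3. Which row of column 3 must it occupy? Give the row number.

Consider where 9 can go in column 3.
r5c3 is out (row 5 already has a 9).
r6c3 is out (box 4 already has a 9).
r9c3 is out (row 9 already has a 9).
So the only cell in column 3 that can hold 9 is r7c3.
That is row 7.

7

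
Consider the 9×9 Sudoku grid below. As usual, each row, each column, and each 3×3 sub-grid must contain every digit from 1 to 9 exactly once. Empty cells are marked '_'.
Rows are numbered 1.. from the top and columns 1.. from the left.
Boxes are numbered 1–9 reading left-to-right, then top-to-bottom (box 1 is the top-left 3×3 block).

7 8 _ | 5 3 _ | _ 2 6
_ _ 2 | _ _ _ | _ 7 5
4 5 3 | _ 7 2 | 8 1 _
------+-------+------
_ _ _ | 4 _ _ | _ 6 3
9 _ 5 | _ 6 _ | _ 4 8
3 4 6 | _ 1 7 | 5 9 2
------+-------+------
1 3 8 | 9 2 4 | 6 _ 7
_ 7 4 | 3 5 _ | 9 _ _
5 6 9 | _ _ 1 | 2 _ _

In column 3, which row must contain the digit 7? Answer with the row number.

4

Consider where 7 can go in column 3.
row 1, column 3 is out (row 1 already has a 7).
So the only cell in column 3 that can hold 7 is row 4, column 3.
That is row 4.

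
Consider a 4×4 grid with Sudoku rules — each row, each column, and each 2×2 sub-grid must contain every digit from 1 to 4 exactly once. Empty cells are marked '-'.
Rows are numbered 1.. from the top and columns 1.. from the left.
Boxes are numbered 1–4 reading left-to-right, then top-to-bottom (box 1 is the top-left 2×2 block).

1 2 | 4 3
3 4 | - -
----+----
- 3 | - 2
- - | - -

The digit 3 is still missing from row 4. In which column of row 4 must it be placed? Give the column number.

3

Consider where 3 can go in row 4.
row 4, column 1 is out (column 1 already has a 3).
row 4, column 2 is out (column 2 already has a 3).
row 4, column 4 is out (column 4 already has a 3).
So the only cell in row 4 that can hold 3 is row 4, column 3.
That is column 3.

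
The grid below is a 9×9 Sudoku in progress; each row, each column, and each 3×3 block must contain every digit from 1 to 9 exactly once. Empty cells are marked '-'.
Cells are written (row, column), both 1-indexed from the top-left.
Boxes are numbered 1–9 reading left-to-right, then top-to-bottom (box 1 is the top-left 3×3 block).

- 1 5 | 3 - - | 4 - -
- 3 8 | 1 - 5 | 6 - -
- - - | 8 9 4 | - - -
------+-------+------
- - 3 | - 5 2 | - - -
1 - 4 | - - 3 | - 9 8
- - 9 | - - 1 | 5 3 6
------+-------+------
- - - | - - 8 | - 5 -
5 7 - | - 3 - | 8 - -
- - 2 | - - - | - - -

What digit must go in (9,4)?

Cell (9,4) itself could take any of {4, 5, 6, 7, 9} by direct elimination.
Consider where 5 can go in box 8.
(7,4) is out (row 7 already has a 5). (7,5) is out (row 7 already has a 5). (8,4) is out (row 8 already has a 5). (8,6) is out (row 8 already has a 5). The remaining empty cells in box 8 are similarly blocked.
So the only cell in box 8 that can hold 5 is (9,4).
Therefore (9,4) = 5.

5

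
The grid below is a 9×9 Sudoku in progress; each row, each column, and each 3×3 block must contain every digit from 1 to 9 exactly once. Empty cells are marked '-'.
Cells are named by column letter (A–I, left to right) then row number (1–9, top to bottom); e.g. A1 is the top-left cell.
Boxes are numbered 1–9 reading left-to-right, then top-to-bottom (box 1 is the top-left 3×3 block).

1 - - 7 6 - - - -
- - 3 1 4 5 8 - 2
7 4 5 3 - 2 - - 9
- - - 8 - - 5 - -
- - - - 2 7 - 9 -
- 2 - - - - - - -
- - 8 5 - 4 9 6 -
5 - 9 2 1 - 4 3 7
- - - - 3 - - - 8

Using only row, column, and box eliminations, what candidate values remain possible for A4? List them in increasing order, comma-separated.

3,4,6,9

Row 4 already contains {5, 8}.
Column A already contains {1, 5, 7}.
Its 3×3 block (box 4) already contains {2}.
Removing those from 1–9 leaves {3, 4, 6, 9} as the candidates for A4.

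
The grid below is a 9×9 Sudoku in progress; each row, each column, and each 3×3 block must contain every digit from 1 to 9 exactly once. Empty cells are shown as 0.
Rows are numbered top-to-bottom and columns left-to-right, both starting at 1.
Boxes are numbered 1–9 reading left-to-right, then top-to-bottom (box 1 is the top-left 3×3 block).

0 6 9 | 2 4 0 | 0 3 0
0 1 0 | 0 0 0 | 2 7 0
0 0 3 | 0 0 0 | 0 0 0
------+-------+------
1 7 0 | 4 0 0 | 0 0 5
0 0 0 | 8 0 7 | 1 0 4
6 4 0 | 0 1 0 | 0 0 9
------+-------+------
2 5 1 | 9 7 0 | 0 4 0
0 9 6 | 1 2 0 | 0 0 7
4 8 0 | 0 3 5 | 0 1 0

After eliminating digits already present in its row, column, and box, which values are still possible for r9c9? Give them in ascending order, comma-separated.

2,6

Row 9 already contains {1, 3, 4, 5, 8}.
Column 9 already contains {4, 5, 7, 9}.
Its 3×3 block (box 9) already contains {1, 4, 7}.
Removing those from 1–9 leaves {2, 6} as the candidates for r9c9.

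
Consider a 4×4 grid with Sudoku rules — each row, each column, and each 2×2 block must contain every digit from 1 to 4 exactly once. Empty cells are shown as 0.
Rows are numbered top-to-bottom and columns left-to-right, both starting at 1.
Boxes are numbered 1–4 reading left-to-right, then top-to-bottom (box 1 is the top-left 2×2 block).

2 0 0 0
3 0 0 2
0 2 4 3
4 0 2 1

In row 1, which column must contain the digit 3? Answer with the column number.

Consider where 3 can go in row 1.
R1C2 is out (box 1 already has a 3).
R1C4 is out (column 4 already has a 3).
So the only cell in row 1 that can hold 3 is R1C3.
That is column 3.

3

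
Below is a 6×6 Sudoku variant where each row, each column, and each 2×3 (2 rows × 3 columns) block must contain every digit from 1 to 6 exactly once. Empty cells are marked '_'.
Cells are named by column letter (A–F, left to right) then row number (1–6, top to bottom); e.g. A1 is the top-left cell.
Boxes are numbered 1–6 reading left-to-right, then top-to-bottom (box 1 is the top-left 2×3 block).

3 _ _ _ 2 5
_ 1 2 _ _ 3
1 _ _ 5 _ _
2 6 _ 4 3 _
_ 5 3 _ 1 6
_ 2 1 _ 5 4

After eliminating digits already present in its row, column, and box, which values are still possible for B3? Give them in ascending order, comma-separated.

3,4

Row 3 already contains {1, 5}.
Column B already contains {1, 2, 5, 6}.
Its 2×3 block (box 3) already contains {1, 2, 6}.
Removing those from 1–6 leaves {3, 4} as the candidates for B3.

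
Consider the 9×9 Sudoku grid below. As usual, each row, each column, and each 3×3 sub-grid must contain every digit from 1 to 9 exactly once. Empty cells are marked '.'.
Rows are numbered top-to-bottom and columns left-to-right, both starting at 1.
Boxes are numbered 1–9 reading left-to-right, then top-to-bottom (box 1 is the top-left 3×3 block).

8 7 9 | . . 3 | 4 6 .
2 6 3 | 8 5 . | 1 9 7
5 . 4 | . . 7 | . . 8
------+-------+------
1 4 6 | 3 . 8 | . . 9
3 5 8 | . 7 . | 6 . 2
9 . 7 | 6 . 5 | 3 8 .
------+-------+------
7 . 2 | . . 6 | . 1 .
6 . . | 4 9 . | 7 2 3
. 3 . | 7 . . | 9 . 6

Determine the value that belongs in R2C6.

4

Row 2 already contains {1, 2, 3, 5, 6, 7, 8, 9}.
Column 6 already contains {3, 5, 6, 7, 8}.
Its 3×3 block (box 2) already contains {3, 5, 7, 8}.
The only value from 1–9 not eliminated is 4, so R2C6 = 4.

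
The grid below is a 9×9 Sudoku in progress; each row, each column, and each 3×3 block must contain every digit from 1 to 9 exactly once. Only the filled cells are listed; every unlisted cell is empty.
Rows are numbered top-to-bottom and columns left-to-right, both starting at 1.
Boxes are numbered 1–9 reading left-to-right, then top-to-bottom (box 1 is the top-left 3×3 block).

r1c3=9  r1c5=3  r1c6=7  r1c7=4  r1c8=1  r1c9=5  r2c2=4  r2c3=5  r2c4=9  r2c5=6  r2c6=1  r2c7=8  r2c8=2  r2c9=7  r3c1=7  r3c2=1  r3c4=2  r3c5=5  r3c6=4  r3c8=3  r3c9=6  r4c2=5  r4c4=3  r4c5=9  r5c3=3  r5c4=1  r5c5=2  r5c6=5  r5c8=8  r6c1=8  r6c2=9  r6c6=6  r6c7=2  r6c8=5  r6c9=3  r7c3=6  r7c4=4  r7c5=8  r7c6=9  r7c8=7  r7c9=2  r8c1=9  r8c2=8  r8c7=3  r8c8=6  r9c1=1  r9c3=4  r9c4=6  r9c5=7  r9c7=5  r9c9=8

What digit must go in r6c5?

4

Row 6 already contains {2, 3, 5, 6, 8, 9}.
Column 5 already contains {2, 3, 5, 6, 7, 8, 9}.
Its 3×3 block (box 5) already contains {1, 2, 3, 5, 6, 9}.
The only value from 1–9 not eliminated is 4, so r6c5 = 4.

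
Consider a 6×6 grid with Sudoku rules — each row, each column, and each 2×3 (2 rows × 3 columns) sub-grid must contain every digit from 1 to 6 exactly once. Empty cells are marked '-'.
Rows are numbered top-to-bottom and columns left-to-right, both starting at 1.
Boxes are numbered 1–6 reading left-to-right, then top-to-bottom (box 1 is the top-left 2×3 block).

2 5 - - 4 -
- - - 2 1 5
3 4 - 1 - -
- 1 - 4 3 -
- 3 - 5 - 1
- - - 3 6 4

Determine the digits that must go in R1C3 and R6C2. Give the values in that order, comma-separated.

For R1C3:
  Consider where 1 can go in box 1.
  R2C1 is out (row 2 already has a 1).
  R2C2 is out (row 2 already has a 1).
  R2C3 is out (row 2 already has a 1).
  So the only cell in box 1 that can hold 1 is R1C3.
  So R1C3 = 1.
For R6C2:
  Row 6 already contains {3, 4, 6}.
  Column 2 already contains {1, 3, 4, 5}.
  Its 2×3 block (box 5) already contains {3}.
  The only value from 1–6 not eliminated is 2, so R6C2 = 2.

1,2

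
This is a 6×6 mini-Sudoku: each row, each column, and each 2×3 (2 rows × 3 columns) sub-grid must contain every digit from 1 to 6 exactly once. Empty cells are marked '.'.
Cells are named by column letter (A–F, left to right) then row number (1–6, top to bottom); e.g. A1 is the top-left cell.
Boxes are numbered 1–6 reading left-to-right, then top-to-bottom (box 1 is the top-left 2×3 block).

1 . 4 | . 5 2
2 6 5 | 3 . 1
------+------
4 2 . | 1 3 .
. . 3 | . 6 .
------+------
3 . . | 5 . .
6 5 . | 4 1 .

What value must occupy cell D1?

Row 1 already contains {1, 2, 4, 5}.
Column D already contains {1, 3, 4, 5}.
Its 2×3 block (box 2) already contains {1, 2, 3, 5}.
The only value from 1–6 not eliminated is 6, so D1 = 6.

6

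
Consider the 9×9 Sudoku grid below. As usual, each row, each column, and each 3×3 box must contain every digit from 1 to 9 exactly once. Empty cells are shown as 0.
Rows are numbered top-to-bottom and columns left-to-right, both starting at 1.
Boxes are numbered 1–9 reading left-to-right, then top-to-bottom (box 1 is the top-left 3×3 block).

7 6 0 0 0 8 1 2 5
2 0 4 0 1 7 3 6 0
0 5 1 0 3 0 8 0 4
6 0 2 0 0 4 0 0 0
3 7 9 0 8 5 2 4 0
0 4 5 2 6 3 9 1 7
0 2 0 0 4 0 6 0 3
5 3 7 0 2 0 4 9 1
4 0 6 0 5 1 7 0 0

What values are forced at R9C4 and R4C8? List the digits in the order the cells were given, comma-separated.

3,3

For R9C4:
  Consider where 3 can go in column 4.
  R1C4 is out (box 2 already has a 3). R2C4 is out (row 2 already has a 3). R3C4 is out (row 3 already has a 3). R4C4 is out (box 5 already has a 3). The remaining empty cells in column 4 are similarly blocked.
  So the only cell in column 4 that can hold 3 is R9C4.
  So R9C4 = 3.
For R4C8:
  Consider where 3 can go in column 8.
  R3C8 is out (row 3 already has a 3).
  R7C8 is out (row 7 already has a 3).
  R9C8 is out (box 9 already has a 3).
  So the only cell in column 8 that can hold 3 is R4C8.
  So R4C8 = 3.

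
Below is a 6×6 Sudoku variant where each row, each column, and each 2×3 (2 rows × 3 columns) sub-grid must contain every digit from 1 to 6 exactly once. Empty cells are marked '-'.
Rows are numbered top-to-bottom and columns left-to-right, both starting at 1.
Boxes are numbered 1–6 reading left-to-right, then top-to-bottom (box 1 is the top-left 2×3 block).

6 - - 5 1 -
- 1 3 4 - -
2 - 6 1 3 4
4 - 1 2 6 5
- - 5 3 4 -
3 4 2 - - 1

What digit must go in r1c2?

2

Row 1 already contains {1, 5, 6}.
Column 2 already contains {1, 4}.
Its 2×3 block (box 1) already contains {1, 3, 6}.
The only value from 1–6 not eliminated is 2, so r1c2 = 2.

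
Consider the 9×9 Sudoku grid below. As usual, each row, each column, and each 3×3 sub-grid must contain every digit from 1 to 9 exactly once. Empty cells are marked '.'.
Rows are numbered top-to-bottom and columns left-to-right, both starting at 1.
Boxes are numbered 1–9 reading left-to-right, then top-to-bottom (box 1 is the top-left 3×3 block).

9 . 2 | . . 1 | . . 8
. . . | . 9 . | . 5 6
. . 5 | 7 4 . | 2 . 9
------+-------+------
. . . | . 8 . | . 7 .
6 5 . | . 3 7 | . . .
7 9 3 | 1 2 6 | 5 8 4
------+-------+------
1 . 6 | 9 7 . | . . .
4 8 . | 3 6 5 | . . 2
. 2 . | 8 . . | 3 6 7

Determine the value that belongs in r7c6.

Cell r7c6 itself could take any of {2, 4} by direct elimination.
Consider where 2 can go in box 8.
r9c5 is out (row 9 already has a 2).
r9c6 is out (row 9 already has a 2).
So the only cell in box 8 that can hold 2 is r7c6.
Therefore r7c6 = 2.

2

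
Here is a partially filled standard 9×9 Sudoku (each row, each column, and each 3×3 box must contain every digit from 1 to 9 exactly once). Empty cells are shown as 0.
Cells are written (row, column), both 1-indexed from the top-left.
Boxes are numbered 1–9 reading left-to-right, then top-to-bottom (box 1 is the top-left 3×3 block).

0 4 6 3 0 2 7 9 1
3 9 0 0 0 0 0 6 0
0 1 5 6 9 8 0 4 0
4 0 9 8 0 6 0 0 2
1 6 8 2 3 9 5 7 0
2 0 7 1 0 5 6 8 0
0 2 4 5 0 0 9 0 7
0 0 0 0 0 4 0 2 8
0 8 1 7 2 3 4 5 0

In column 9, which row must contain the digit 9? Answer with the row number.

6

Consider where 9 can go in column 9.
(2,9) is out (row 2 already has a 9).
(3,9) is out (row 3 already has a 9).
(5,9) is out (row 5 already has a 9).
(9,9) is out (box 9 already has a 9).
So the only cell in column 9 that can hold 9 is (6,9).
That is row 6.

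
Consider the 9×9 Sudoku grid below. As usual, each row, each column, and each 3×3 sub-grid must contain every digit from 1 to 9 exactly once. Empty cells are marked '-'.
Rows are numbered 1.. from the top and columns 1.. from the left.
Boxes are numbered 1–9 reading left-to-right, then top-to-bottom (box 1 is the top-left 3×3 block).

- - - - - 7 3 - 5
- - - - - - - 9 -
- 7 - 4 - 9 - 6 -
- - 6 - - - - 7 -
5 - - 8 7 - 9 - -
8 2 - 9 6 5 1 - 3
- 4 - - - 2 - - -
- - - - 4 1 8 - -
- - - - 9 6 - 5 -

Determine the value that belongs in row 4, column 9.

Cell row 4, column 9 itself could take any of {2, 4, 8} by direct elimination.
Consider where 8 can go in box 6.
row 4, column 7 is out (column 7 already has a 8).
row 5, column 8 is out (row 5 already has a 8).
row 5, column 9 is out (row 5 already has a 8).
row 6, column 8 is out (row 6 already has a 8).
So the only cell in box 6 that can hold 8 is row 4, column 9.
Therefore row 4, column 9 = 8.

8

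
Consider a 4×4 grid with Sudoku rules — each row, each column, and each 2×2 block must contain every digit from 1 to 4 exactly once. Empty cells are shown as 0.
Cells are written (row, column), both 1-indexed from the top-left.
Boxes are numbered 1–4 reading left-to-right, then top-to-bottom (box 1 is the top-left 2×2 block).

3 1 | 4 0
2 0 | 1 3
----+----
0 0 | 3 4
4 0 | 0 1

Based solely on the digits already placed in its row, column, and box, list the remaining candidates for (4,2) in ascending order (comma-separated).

Row 4 already contains {1, 4}.
Column 2 already contains {1}.
Its 2×2 block (box 3) already contains {4}.
Removing those from 1–4 leaves {2, 3} as the candidates for (4,2).

2,3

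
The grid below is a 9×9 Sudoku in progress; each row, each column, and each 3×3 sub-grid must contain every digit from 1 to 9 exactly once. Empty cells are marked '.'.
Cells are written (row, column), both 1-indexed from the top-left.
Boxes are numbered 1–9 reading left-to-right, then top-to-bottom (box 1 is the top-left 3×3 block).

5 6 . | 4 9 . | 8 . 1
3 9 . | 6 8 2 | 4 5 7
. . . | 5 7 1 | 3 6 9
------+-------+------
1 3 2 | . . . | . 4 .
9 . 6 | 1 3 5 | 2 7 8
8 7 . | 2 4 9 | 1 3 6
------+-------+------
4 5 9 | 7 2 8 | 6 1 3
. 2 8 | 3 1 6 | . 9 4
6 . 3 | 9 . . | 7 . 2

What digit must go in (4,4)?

8

Row 4 already contains {1, 2, 3, 4}.
Column 4 already contains {1, 2, 3, 4, 5, 6, 7, 9}.
Its 3×3 block (box 5) already contains {1, 2, 3, 4, 5, 9}.
The only value from 1–9 not eliminated is 8, so (4,4) = 8.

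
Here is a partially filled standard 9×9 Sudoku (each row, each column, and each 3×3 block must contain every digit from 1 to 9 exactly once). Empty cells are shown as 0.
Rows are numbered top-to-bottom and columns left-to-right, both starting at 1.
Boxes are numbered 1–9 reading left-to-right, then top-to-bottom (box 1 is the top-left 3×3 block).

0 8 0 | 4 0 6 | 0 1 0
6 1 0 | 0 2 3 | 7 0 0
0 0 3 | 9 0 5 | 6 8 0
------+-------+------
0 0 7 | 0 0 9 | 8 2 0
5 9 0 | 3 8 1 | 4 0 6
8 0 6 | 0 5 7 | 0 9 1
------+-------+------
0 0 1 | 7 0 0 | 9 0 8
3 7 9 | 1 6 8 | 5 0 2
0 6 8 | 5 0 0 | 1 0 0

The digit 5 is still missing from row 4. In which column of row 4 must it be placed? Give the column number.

9

Consider where 5 can go in row 4.
r4c1 is out (column 1 already has a 5).
r4c2 is out (box 4 already has a 5).
r4c4 is out (column 4 already has a 5).
r4c5 is out (column 5 already has a 5).
So the only cell in row 4 that can hold 5 is r4c9.
That is column 9.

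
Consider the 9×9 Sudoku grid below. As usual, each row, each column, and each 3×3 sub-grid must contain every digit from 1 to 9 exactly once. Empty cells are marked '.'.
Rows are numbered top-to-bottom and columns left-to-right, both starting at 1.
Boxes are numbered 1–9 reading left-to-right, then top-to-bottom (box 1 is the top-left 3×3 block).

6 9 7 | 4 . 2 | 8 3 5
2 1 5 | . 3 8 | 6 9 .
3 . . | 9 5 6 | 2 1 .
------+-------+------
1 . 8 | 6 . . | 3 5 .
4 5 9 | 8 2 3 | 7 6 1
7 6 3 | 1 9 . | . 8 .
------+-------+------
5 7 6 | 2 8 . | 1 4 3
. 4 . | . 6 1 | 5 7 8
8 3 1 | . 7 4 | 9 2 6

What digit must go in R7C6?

Row 7 already contains {1, 2, 3, 4, 5, 6, 7, 8}.
Column 6 already contains {1, 2, 3, 4, 6, 8}.
Its 3×3 block (box 8) already contains {1, 2, 4, 6, 7, 8}.
The only value from 1–9 not eliminated is 9, so R7C6 = 9.

9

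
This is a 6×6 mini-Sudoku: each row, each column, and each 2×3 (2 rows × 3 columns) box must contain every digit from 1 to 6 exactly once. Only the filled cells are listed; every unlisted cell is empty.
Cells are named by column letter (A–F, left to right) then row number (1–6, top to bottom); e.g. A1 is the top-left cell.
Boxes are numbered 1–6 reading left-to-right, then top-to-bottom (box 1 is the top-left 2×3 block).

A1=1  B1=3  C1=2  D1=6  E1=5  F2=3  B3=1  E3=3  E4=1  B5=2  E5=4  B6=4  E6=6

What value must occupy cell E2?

2

Row 2 already contains {3}.
Column E already contains {1, 3, 4, 5, 6}.
Its 2×3 block (box 2) already contains {3, 5, 6}.
The only value from 1–6 not eliminated is 2, so E2 = 2.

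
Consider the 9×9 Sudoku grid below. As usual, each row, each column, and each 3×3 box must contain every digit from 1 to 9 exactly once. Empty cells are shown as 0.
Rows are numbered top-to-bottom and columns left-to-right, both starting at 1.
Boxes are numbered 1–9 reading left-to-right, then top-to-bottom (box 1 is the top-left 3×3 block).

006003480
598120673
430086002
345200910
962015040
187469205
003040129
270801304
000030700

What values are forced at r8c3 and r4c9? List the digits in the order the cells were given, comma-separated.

For r8c3:
  Row 8 already contains {1, 2, 3, 4, 7, 8}.
  Column 3 already contains {2, 3, 5, 6, 7, 8}.
  Its 3×3 block (box 7) already contains {2, 3, 7}.
  The only value from 1–9 not eliminated is 9, so r8c3 = 9.
For r4c9:
  Consider where 6 can go in box 6.
  r5c7 is out (row 5 already has a 6).
  r5c9 is out (row 5 already has a 6).
  r6c8 is out (row 6 already has a 6).
  So the only cell in box 6 that can hold 6 is r4c9.
  So r4c9 = 6.

9,6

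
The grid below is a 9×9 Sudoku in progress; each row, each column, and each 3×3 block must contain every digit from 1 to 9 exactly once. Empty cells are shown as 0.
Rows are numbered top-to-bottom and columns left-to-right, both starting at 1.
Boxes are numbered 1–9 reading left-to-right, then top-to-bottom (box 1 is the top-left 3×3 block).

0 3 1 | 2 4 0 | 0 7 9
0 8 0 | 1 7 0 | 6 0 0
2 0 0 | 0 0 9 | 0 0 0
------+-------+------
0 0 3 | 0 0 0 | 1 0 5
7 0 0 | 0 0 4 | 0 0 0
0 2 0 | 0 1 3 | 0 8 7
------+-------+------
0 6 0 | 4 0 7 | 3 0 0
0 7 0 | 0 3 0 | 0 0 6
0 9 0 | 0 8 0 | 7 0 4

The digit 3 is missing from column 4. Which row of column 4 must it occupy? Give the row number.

3

Consider where 3 can go in column 4.
R4C4 is out (row 4 already has a 3).
R5C4 is out (box 5 already has a 3).
R6C4 is out (row 6 already has a 3).
R8C4 is out (row 8 already has a 3).
R9C4 is out (box 8 already has a 3).
So the only cell in column 4 that can hold 3 is R3C4.
That is row 3.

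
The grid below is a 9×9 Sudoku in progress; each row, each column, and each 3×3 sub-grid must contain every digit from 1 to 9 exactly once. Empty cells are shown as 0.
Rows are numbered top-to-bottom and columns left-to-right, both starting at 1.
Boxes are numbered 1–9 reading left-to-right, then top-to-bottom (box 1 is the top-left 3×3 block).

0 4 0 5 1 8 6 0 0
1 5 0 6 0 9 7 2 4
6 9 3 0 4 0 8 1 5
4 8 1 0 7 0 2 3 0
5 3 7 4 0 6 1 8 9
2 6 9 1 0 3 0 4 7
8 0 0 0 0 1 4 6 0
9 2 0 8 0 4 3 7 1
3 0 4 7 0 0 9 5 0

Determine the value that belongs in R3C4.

Row 3 already contains {1, 3, 4, 5, 6, 8, 9}.
Column 4 already contains {1, 4, 5, 6, 7, 8}.
Its 3×3 block (box 2) already contains {1, 4, 5, 6, 8, 9}.
The only value from 1–9 not eliminated is 2, so R3C4 = 2.

2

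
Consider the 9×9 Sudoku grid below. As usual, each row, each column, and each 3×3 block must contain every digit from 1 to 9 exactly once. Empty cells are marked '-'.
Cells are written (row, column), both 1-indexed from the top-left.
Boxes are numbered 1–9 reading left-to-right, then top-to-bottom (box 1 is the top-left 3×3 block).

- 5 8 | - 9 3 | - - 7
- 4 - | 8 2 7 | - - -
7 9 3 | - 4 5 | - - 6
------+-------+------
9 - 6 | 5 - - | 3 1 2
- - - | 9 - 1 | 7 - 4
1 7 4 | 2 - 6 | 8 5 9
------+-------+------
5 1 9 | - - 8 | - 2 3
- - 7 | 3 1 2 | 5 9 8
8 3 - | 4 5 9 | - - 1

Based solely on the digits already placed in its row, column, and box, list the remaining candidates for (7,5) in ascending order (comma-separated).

6,7

Row 7 already contains {1, 2, 3, 5, 8, 9}.
Column 5 already contains {1, 2, 4, 5, 9}.
Its 3×3 block (box 8) already contains {1, 2, 3, 4, 5, 8, 9}.
Removing those from 1–9 leaves {6, 7} as the candidates for (7,5).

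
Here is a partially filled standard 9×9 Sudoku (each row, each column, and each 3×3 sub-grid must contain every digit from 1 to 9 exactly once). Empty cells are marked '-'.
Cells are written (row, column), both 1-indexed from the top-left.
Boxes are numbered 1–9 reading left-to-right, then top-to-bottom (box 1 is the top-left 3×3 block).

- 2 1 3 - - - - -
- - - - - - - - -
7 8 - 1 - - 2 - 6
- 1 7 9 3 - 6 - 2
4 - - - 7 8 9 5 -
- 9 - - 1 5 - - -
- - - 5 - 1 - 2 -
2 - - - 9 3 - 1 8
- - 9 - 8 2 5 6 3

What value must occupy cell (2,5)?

Cell (2,5) itself could take any of {2, 4, 5, 6} by direct elimination.
Consider where 2 can go in column 5.
(1,5) is out (row 1 already has a 2).
(3,5) is out (row 3 already has a 2).
(7,5) is out (row 7 already has a 2).
So the only cell in column 5 that can hold 2 is (2,5).
Therefore (2,5) = 2.

2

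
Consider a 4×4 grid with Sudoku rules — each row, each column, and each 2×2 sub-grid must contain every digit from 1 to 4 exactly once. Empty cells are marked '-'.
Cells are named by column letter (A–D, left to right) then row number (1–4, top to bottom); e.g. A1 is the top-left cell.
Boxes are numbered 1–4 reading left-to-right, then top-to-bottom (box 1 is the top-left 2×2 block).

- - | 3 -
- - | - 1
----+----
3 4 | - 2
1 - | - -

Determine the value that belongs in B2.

3

Cell B2 itself could take any of {2, 3} by direct elimination.
Consider where 3 can go in box 1.
A1 is out (row 1 already has a 3).
B1 is out (row 1 already has a 3).
A2 is out (column A already has a 3).
So the only cell in box 1 that can hold 3 is B2.
Therefore B2 = 3.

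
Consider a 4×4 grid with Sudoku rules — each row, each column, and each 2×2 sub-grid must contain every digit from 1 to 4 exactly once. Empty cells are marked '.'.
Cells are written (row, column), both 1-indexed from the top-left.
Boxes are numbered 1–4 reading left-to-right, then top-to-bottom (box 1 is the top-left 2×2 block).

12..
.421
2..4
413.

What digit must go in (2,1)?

Row 2 already contains {1, 2, 4}.
Column 1 already contains {1, 2, 4}.
Its 2×2 block (box 1) already contains {1, 2, 4}.
The only value from 1–4 not eliminated is 3, so (2,1) = 3.

3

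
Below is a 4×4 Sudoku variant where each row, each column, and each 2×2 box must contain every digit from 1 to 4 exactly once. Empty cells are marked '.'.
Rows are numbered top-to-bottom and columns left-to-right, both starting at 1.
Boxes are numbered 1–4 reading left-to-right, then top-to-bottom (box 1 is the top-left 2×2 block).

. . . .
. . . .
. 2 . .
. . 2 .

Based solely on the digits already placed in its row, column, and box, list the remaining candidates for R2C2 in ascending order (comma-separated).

1,3,4

Row 2 already contains {}.
Column 2 already contains {2}.
Its 2×2 block (box 1) already contains {}.
Removing those from 1–4 leaves {1, 3, 4} as the candidates for R2C2.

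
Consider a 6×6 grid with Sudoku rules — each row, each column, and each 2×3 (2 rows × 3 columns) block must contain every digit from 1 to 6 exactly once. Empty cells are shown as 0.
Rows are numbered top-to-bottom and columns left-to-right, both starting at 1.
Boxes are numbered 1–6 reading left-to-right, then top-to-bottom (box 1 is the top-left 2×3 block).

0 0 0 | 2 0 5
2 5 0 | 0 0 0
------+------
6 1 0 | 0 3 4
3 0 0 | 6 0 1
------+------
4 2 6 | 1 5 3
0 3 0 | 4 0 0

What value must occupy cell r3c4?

Row 3 already contains {1, 3, 4, 6}.
Column 4 already contains {1, 2, 4, 6}.
Its 2×3 block (box 4) already contains {1, 3, 4, 6}.
The only value from 1–6 not eliminated is 5, so r3c4 = 5.

5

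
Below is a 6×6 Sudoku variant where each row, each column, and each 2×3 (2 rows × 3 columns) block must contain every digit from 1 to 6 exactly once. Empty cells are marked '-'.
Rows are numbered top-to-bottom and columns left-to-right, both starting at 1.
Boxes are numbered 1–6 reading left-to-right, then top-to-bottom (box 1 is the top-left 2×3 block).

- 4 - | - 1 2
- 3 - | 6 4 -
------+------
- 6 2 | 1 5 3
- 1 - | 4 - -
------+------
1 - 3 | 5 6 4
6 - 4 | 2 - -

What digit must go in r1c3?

Cell r1c3 itself could take any of {5, 6} by direct elimination.
Consider where 6 can go in row 1.
r1c1 is out (column 1 already has a 6).
r1c4 is out (column 4 already has a 6).
So the only cell in row 1 that can hold 6 is r1c3.
Therefore r1c3 = 6.

6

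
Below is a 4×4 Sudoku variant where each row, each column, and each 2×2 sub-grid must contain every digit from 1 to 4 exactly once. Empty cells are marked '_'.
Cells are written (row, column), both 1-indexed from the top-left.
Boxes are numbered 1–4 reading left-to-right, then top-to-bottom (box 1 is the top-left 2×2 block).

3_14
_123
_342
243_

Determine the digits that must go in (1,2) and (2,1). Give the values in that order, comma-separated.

For (1,2):
  Row 1 already contains {1, 3, 4}.
  Column 2 already contains {1, 3, 4}.
  Its 2×2 block (box 1) already contains {1, 3}.
  The only value from 1–4 not eliminated is 2, so (1,2) = 2.
For (2,1):
  Row 2 already contains {1, 2, 3}.
  Column 1 already contains {2, 3}.
  Its 2×2 block (box 1) already contains {1, 3}.
  The only value from 1–4 not eliminated is 4, so (2,1) = 4.

2,4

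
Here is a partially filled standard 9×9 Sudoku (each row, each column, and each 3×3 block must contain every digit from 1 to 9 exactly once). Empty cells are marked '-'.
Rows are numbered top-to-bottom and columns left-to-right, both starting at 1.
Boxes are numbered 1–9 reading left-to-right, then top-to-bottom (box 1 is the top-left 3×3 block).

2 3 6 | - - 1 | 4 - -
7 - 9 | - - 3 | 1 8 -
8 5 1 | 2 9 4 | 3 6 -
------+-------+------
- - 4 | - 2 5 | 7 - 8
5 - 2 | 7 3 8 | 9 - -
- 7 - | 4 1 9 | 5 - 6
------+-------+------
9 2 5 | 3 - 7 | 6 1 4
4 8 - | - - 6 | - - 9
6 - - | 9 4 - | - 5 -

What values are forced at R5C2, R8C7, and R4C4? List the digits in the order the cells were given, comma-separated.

For R5C2:
  Consider where 6 can go in row 5.
  R5C8 is out (column 8 already has a 6).
  R5C9 is out (column 9 already has a 6).
  So the only cell in row 5 that can hold 6 is R5C2.
  So R5C2 = 6.
For R8C7:
  Row 8 already contains {4, 6, 8, 9}.
  Column 7 already contains {1, 3, 4, 5, 6, 7, 9}.
  Its 3×3 block (box 9) already contains {1, 4, 5, 6, 9}.
  The only value from 1–9 not eliminated is 2, so R8C7 = 2.
For R4C4:
  Row 4 already contains {2, 4, 5, 7, 8}.
  Column 4 already contains {2, 3, 4, 7, 9}.
  Its 3×3 block (box 5) already contains {1, 2, 3, 4, 5, 7, 8, 9}.
  The only value from 1–9 not eliminated is 6, so R4C4 = 6.

6,2,6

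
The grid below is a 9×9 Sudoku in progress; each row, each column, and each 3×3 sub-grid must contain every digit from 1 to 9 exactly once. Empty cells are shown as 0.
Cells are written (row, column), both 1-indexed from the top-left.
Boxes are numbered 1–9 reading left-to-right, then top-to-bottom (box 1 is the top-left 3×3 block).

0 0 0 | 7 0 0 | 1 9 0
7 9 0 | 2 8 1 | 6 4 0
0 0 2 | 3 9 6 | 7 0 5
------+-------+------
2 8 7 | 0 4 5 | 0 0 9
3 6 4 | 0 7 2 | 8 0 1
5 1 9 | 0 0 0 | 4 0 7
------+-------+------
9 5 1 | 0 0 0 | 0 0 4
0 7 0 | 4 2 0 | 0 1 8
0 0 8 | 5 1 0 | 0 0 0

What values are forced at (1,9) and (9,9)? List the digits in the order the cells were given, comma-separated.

2,6

For (1,9):
  Consider where 2 can go in row 1.
  (1,1) is out (column 1 already has a 2).
  (1,2) is out (box 1 already has a 2).
  (1,3) is out (column 3 already has a 2).
  (1,5) is out (column 5 already has a 2).
  (1,6) is out (column 6 already has a 2).
  So the only cell in row 1 that can hold 2 is (1,9).
  So (1,9) = 2.
For (9,9):
  Consider where 6 can go in column 9.
  (1,9) is out (box 3 already has a 6).
  (2,9) is out (row 2 already has a 6).
  So the only cell in column 9 that can hold 6 is (9,9).
  So (9,9) = 6.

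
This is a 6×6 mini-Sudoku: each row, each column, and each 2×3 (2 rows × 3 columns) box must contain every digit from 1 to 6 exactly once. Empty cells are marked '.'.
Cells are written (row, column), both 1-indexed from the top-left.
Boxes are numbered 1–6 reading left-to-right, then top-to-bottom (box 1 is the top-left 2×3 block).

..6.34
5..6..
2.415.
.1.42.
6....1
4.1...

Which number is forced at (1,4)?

5

Cell (1,4) itself could take any of {2, 5} by direct elimination.
Consider where 5 can go in row 1.
(1,1) is out (column 1 already has a 5).
(1,2) is out (box 1 already has a 5).
So the only cell in row 1 that can hold 5 is (1,4).
Therefore (1,4) = 5.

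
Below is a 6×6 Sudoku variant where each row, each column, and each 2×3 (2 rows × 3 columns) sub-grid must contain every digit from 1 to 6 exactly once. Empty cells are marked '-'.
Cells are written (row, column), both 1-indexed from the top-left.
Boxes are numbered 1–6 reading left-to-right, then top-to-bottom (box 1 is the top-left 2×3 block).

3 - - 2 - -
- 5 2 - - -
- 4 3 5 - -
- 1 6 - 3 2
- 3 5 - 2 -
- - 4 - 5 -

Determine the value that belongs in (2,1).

4

Cell (2,1) itself could take any of {1, 4, 6} by direct elimination.
Consider where 4 can go in column 1.
(3,1) is out (row 3 already has a 4).
(4,1) is out (box 3 already has a 4).
(5,1) is out (box 5 already has a 4).
(6,1) is out (row 6 already has a 4).
So the only cell in column 1 that can hold 4 is (2,1).
Therefore (2,1) = 4.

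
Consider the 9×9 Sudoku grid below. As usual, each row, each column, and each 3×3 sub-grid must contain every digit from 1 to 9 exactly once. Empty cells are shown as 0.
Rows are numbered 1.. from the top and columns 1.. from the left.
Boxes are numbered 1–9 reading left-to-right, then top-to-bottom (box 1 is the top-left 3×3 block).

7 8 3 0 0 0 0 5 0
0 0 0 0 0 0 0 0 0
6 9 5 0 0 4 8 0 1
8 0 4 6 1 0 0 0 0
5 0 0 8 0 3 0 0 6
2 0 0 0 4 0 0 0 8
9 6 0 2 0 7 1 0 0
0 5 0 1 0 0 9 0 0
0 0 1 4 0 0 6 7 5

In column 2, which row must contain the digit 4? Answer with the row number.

Consider where 4 can go in column 2.
row 4, column 2 is out (row 4 already has a 4).
row 5, column 2 is out (box 4 already has a 4).
row 6, column 2 is out (row 6 already has a 4).
row 9, column 2 is out (row 9 already has a 4).
So the only cell in column 2 that can hold 4 is row 2, column 2.
That is row 2.

2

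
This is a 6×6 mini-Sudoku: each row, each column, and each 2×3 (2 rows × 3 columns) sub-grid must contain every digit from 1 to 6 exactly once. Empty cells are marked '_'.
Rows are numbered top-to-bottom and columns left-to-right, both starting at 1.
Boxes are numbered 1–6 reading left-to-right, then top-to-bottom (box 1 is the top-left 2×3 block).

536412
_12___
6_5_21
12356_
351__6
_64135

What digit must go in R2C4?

Cell R2C4 itself could take any of {3, 6} by direct elimination.
Consider where 6 can go in box 2.
R2C5 is out (column 5 already has a 6).
R2C6 is out (column 6 already has a 6).
So the only cell in box 2 that can hold 6 is R2C4.
Therefore R2C4 = 6.

6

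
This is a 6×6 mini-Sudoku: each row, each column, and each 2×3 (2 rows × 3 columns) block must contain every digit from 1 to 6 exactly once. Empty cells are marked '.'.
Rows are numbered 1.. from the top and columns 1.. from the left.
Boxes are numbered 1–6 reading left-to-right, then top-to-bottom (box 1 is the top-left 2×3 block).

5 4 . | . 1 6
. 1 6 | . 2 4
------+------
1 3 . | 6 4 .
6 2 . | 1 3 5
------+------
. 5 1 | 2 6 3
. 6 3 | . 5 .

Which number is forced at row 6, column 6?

Row 6 already contains {3, 5, 6}.
Column 6 already contains {3, 4, 5, 6}.
Its 2×3 block (box 6) already contains {2, 3, 5, 6}.
The only value from 1–6 not eliminated is 1, so row 6, column 6 = 1.

1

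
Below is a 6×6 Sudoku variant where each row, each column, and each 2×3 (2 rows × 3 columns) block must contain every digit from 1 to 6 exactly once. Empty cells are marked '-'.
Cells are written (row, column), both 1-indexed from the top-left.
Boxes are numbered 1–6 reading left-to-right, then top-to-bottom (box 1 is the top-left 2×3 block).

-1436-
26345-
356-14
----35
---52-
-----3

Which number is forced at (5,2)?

3

Cell (5,2) itself could take any of {3, 4} by direct elimination.
Consider where 3 can go in box 5.
(5,1) is out (column 1 already has a 3).
(5,3) is out (column 3 already has a 3).
(6,1) is out (row 6 already has a 3).
(6,2) is out (row 6 already has a 3).
(6,3) is out (row 6 already has a 3).
So the only cell in box 5 that can hold 3 is (5,2).
Therefore (5,2) = 3.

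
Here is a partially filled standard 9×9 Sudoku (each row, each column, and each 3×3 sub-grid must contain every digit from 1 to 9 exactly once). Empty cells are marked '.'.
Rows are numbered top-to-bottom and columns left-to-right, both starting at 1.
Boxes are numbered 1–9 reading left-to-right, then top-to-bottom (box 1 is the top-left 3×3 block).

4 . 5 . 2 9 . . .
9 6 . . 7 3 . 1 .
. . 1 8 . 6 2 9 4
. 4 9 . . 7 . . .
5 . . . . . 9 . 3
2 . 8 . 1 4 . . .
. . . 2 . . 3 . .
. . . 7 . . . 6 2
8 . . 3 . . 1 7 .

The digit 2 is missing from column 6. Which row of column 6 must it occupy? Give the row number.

Consider where 2 can go in column 6.
r7c6 is out (row 7 already has a 2).
r8c6 is out (row 8 already has a 2).
r9c6 is out (box 8 already has a 2).
So the only cell in column 6 that can hold 2 is r5c6.
That is row 5.

5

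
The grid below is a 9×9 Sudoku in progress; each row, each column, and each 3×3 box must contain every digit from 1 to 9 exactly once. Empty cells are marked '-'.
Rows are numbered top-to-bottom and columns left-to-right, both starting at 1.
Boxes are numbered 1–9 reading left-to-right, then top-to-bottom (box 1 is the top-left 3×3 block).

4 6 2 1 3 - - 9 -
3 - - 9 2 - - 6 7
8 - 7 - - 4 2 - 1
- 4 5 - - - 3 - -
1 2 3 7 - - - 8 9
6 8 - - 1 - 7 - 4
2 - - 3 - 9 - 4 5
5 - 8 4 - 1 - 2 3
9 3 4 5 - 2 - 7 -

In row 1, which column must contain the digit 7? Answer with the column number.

Consider where 7 can go in row 1.
r1c7 is out (column 7 already has a 7).
r1c9 is out (column 9 already has a 7).
So the only cell in row 1 that can hold 7 is r1c6.
That is column 6.

6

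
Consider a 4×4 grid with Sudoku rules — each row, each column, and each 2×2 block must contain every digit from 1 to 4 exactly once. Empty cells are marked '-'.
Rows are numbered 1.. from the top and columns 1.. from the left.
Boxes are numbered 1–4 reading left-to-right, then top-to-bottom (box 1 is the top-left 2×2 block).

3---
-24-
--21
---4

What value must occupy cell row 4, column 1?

2

Cell row 4, column 1 itself could take any of {1, 2} by direct elimination.
Consider where 2 can go in row 4.
row 4, column 2 is out (column 2 already has a 2).
row 4, column 3 is out (column 3 already has a 2).
So the only cell in row 4 that can hold 2 is row 4, column 1.
Therefore row 4, column 1 = 2.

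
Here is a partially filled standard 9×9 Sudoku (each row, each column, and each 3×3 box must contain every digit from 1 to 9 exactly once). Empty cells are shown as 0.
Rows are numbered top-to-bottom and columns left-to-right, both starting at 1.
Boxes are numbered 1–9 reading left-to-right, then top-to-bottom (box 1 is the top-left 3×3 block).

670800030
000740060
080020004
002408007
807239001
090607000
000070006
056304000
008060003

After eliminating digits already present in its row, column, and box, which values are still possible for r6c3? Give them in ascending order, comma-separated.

1,3,4,5

Row 6 already contains {6, 7, 9}.
Column 3 already contains {2, 6, 7, 8}.
Its 3×3 block (box 4) already contains {2, 7, 8, 9}.
Removing those from 1–9 leaves {1, 3, 4, 5} as the candidates for r6c3.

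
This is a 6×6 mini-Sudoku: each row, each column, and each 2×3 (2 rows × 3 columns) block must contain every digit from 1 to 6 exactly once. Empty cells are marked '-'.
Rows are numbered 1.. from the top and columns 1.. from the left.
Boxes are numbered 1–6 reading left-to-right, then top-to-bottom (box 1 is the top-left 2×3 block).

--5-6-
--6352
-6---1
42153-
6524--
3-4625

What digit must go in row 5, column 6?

3

Row 5 already contains {2, 4, 5, 6}.
Column 6 already contains {1, 2, 5}.
Its 2×3 block (box 6) already contains {2, 4, 5, 6}.
The only value from 1–6 not eliminated is 3, so row 5, column 6 = 3.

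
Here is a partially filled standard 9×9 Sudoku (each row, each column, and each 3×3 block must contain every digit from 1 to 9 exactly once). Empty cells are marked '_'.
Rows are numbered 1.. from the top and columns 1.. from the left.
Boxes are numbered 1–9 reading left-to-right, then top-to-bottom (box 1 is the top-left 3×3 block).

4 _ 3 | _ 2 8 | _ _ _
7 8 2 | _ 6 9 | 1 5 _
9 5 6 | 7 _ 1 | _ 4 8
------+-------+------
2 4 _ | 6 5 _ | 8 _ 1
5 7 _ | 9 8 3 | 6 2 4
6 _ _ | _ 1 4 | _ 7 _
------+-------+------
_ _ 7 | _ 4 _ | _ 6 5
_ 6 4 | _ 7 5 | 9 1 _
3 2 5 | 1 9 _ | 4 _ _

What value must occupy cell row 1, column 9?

6

Cell row 1, column 9 itself could take any of {6, 7, 9} by direct elimination.
Consider where 6 can go in column 9.
row 2, column 9 is out (row 2 already has a 6).
row 6, column 9 is out (row 6 already has a 6).
row 8, column 9 is out (row 8 already has a 6).
row 9, column 9 is out (box 9 already has a 6).
So the only cell in column 9 that can hold 6 is row 1, column 9.
Therefore row 1, column 9 = 6.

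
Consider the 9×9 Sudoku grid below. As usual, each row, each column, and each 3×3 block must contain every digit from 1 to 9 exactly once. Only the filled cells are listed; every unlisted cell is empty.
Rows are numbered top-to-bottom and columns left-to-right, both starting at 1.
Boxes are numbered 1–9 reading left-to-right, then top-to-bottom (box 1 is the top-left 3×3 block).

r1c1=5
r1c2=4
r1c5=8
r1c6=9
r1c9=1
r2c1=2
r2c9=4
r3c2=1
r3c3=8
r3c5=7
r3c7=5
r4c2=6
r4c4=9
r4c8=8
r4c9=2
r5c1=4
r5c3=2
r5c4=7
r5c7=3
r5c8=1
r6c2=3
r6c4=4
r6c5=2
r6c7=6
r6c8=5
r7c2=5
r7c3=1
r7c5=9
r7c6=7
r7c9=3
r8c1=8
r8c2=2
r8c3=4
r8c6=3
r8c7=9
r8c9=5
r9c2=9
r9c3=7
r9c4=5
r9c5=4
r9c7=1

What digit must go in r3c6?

4

Cell r3c6 itself could take any of {2, 4, 6} by direct elimination.
Consider where 4 can go in box 2.
r1c4 is out (row 1 already has a 4).
r2c4 is out (row 2 already has a 4).
r2c5 is out (row 2 already has a 4).
r2c6 is out (row 2 already has a 4).
r3c4 is out (column 4 already has a 4).
So the only cell in box 2 that can hold 4 is r3c6.
Therefore r3c6 = 4.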